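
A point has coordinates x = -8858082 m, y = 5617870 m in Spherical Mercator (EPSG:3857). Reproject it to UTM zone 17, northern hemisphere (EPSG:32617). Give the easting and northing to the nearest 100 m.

E 612500 m, N 4981400 m

Web Mercator inverse (R = 6378137 m) → φ = 44.97680089°, λ = -79.57350449°.
UTM 17N forward: E = 612475.055 m, N = 4981363.034 m.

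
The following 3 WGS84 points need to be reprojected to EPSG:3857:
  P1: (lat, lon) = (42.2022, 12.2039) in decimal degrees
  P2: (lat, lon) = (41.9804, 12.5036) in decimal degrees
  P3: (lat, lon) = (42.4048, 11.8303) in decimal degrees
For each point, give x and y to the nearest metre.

Web Mercator: x = R·λ, y = R·ln tan(π/4+φ/2), R = 6378137 m.
P1 (42.2022°, 12.2039°) → (1358531.934, 5191316.311) m.
P2 (41.9804°, 12.5036°) → (1391894.385, 5158043.911) m.
P3 (42.4048°, 11.8303°) → (1316942.972, 5221810.721) m.

P1: x 1358532 m, y 5191316 m; P2: x 1391894 m, y 5158044 m; P3: x 1316943 m, y 5221811 m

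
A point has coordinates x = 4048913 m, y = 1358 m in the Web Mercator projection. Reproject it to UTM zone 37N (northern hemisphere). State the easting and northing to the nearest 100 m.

Web Mercator inverse (R = 6378137 m) → φ = 0.01219912°, λ = 36.37200432°.
UTM 37N forward: E = 207466.603 m, N = 1349.799 m.

E 207500 m, N 1300 m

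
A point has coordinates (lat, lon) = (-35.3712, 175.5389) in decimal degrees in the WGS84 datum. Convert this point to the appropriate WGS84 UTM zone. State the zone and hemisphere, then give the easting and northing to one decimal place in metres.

Longitude 175.5389° lies in the 6° band [174°, 180°), giving zone 60; latitude is south of the equator, so 60S.
Zone 60 central meridian λ₀ = 6×60 − 183 = 177°; Δλ = -1.4611°.
Transverse Mercator on WGS84 with k₀ = 0.9996 gives E = 367272.328 m, N = 6084811.229 m.

Zone 60S: E 367272.3 m, N 6084811.2 m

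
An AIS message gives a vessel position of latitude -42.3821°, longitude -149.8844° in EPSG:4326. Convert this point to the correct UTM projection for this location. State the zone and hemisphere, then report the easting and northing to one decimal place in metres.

Longitude -149.8844° lies in the 6° band [-150°, -144°), giving zone 6; latitude is south of the equator, so 6S.
Zone 6 central meridian λ₀ = 6×6 − 183 = -147°; Δλ = -2.8844°.
Transverse Mercator on WGS84 with k₀ = 0.9996 gives E = 262545.945 m, N = 5303767.521 m.

Zone 6S: E 262545.9 m, N 5303767.5 m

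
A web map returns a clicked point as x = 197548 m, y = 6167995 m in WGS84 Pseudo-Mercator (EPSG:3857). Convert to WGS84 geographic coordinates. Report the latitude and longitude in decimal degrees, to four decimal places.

R = 6378137 m. λ = x/R = 1.77460388°.
φ = 2·arctan(exp(y/R)) − 90° = 2·arctan(2.63018) − 90° = 48.36619917°.

lat 48.3662°, lon 1.7746°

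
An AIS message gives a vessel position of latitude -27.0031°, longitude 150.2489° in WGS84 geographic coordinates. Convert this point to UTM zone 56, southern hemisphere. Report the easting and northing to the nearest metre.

E 226994 m, N 7010244 m

Zone 56 central meridian λ₀ = 6×56 − 183 = 153°; Δλ = -2.7511°.
Transverse Mercator on WGS84 with k₀ = 0.9996 gives E = 226994.495 m, N = 7010244.008 m.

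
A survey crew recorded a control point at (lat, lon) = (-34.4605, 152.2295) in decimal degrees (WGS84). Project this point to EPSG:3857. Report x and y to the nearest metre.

x 16946110 m, y -4090805 m

Web Mercator is spherical with R = a = 6378137 m.
x = R·λ = 6378137 × 2.656905994 = 16946110.424 m.
y = R·ln tan(π/4 + φ/2) = 6378137 × -0.641379263 = -4090804.810 m.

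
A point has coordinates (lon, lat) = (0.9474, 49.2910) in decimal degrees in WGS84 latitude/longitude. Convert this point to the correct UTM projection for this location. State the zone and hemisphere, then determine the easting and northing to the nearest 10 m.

Zone 31N: E 350750 m, N 5461830 m

Longitude 0.9474° lies in the 6° band [0°, 6°), giving zone 31; latitude is north of the equator, so 31N.
Zone 31 central meridian λ₀ = 6×31 − 183 = 3°; Δλ = -2.0526°.
Transverse Mercator on WGS84 with k₀ = 0.9996 gives E = 350748.963 m, N = 5461832.639 m.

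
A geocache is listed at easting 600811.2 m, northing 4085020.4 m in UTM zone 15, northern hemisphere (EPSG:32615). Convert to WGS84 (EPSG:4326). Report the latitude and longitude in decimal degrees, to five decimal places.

Zone 15N: λ₀ = -93°, k₀ = 0.9996, false easting 500000 m.
Meridian distance M = (N − FN)/k₀ = 4086655.1 m.
Inverse transverse Mercator on WGS84 gives φ = 36.90580004°, λ = -91.86840037°.

lat 36.90580°, lon -91.86840°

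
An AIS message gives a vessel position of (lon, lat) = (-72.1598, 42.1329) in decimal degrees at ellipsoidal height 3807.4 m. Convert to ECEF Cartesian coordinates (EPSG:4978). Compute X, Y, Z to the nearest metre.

X 1452141 m, Y -4512011 m, Z 4259117 m

WGS84: a = 6378137 m, e² = 0.006694380; N(φ) = a/√(1−e²sin²φ) = 6387766.662 m.
X = (N+h)·cosφ·cosλ = 1452141.107 m; Y = (N+h)·cosφ·sinλ = -4512011.030 m; Z = (N(1−e²)+h)·sinφ = 4259116.738 m.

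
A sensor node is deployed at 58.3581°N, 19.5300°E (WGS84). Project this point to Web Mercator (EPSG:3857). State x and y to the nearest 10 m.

Web Mercator is spherical with R = a = 6378137 m.
x = R·λ = 6378137 × 0.340862803 = 2174069.655 m.
y = R·ln tan(π/4 + φ/2) = 6378137 × 1.261014368 = 8042922.395 m.

x 2174070 m, y 8042920 m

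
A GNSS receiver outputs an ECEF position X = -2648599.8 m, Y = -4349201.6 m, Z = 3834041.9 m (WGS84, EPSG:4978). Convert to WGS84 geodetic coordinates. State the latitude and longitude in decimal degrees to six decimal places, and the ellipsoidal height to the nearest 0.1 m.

λ = atan2(Y, X) = -121.34079998°; p = √(X²+Y²) = 5092213.2 m.
Bowring's method on WGS84 (a = 6378137 m, b = 6356752.314 m) gives φ = 37.16190005°, h = 3831.558 m.

lat 37.161900°, lon -121.340800°, h 3831.6 m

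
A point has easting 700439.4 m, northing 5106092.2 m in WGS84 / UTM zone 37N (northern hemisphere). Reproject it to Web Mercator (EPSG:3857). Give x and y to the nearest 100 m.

x 4630000 m, y 5793000 m

Unproject from UTM 37N (λ₀ = 39°) → φ = 46.07900020°, λ = 41.59229956°.
Web Mercator (R = 6378137 m): x = 4630033.608 m, y = 5793018.109 m.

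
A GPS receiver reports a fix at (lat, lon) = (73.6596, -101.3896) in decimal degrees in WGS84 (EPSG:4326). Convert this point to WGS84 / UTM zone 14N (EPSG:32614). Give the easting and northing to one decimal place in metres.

Zone 14 central meridian λ₀ = 6×14 − 183 = -99°; Δλ = -2.3896°.
Transverse Mercator on WGS84 with k₀ = 0.9996 gives E = 424976.698 m, N = 8175563.984 m.

E 424976.7 m, N 8175564.0 m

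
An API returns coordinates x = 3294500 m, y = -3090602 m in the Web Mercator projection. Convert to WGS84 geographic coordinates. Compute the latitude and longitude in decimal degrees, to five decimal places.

lat -26.73660°, lon 29.59500°

R = 6378137 m. λ = x/R = 29.59499704°.
φ = 2·arctan(exp(y/R)) − 90° = 2·arctan(0.61597) − 90° = -26.73660188°.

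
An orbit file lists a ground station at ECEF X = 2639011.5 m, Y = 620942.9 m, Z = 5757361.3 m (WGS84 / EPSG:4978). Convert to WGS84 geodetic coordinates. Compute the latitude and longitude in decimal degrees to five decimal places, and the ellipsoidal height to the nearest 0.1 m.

λ = atan2(Y, X) = 13.24049971°; p = √(X²+Y²) = 2711079.4 m.
Bowring's method on WGS84 (a = 6378137 m, b = 6356752.314 m) gives φ = 64.93269998°, h = 3120.447 m.

lat 64.93270°, lon 13.24050°, h 3120.4 m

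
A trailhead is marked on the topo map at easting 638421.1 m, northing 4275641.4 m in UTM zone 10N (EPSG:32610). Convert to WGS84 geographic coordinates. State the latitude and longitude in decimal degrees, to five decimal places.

Zone 10N: λ₀ = -123°, k₀ = 0.9996, false easting 500000 m.
Meridian distance M = (N − FN)/k₀ = 4277352.3 m.
Inverse transverse Mercator on WGS84 gives φ = 38.61849989°, λ = -121.41000043°.

lat 38.61850°, lon -121.41000°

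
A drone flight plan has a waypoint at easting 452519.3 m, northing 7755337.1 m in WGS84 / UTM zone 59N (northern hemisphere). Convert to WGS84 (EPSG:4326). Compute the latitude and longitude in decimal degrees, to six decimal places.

Zone 59N: λ₀ = 171°, k₀ = 0.9996, false easting 500000 m.
Meridian distance M = (N − FN)/k₀ = 7758440.5 m.
Inverse transverse Mercator on WGS84 gives φ = 69.90120033°, λ = 169.76189942°.

lat 69.901200°, lon 169.761899°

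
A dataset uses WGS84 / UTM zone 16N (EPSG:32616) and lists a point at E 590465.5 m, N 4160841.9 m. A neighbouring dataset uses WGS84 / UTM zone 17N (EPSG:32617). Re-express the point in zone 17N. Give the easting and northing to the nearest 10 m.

UTM 16N → geographic: φ = 37.59019957°, λ = -85.97529992°.
UTM 17N (λ₀ = -81°) forward: E = 60620.196 m, N = 4172002.118 m.

E 60620 m, N 4172000 m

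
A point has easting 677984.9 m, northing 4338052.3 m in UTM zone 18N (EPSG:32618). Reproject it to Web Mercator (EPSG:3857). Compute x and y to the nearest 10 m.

Unproject from UTM 18N (λ₀ = -75°) → φ = 39.17349972°, λ = -72.93960048°.
Web Mercator (R = 6378137 m): x = -8119599.184 m, y = 4746554.478 m.

x -8119600 m, y 4746550 m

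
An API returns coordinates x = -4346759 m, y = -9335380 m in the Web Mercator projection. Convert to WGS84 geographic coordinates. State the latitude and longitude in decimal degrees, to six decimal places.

lat -63.943298°, lon -39.047600°

R = 6378137 m. λ = x/R = -39.04760046°.
φ = 2·arctan(exp(y/R)) − 90° = 2·arctan(0.23139) − 90° = -63.94329833°.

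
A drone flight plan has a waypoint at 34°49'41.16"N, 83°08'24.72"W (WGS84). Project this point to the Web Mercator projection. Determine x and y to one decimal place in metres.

x -9255124.7 m, y 4140545.1 m

Web Mercator is spherical with R = a = 6378137 m.
x = R·λ = 6378137 × -1.451070231 = -9255124.728 m.
y = R·ln tan(π/4 + φ/2) = 6378137 × 0.649177822 = 4140545.089 m.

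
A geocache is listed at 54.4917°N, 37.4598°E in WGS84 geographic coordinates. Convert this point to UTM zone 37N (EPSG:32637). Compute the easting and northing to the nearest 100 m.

Zone 37 central meridian λ₀ = 6×37 − 183 = 39°; Δλ = -1.5402°.
Transverse Mercator on WGS84 with k₀ = 0.9996 gives E = 400237.981 m, N = 6039322.316 m.

E 400200 m, N 6039300 m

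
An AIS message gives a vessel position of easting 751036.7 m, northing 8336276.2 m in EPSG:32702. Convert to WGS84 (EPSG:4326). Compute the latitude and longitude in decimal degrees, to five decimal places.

lat -15.03680°, lon -168.66510°

Zone 2S: λ₀ = -171°, k₀ = 0.9996, false easting 500000 m, false northing 10000000 m.
Meridian distance M = (N − FN)/k₀ = -1664389.6 m.
Inverse transverse Mercator on WGS84 gives φ = -15.03679971°, λ = -168.66510044°.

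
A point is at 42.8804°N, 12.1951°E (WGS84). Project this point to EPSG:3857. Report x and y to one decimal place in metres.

Web Mercator is spherical with R = a = 6378137 m.
x = R·λ = 6378137 × 0.212844648 = 1357552.322 m.
y = R·ln tan(π/4 + φ/2) = 6378137 × 0.829989257 = 5293785.189 m.

x 1357552.3 m, y 5293785.2 m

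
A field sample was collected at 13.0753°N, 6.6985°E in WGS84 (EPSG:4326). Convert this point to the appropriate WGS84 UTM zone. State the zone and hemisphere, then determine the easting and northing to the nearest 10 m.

Longitude 6.6985° lies in the 6° band [6°, 12°), giving zone 32; latitude is north of the equator, so 32N.
Zone 32 central meridian λ₀ = 6×32 − 183 = 9°; Δλ = -2.3015°.
Transverse Mercator on WGS84 with k₀ = 0.9996 gives E = 250437.008 m, N = 1446597.282 m.

Zone 32N: E 250440 m, N 1446600 m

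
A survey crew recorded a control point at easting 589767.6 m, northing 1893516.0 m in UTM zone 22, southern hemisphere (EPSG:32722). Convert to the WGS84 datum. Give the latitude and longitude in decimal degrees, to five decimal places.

lat -73.03530°, lon -48.24280°

Zone 22S: λ₀ = -51°, k₀ = 0.9996, false easting 500000 m, false northing 10000000 m.
Meridian distance M = (N − FN)/k₀ = -8109727.9 m.
Inverse transverse Mercator on WGS84 gives φ = -73.03529993°, λ = -48.24280129°.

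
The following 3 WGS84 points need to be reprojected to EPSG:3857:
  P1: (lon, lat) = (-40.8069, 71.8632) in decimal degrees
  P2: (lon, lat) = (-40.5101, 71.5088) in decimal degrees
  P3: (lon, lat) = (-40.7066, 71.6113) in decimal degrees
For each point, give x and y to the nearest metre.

P1: x -4542603 m, y 11704084 m; P2: x -4509564 m, y 11578528 m; P3: x -4531438 m, y 11614601 m

Web Mercator: x = R·λ, y = R·ln tan(π/4+φ/2), R = 6378137 m.
P1 (71.8632°, -40.8069°) → (-4542603.329, 11704084.269) m.
P2 (71.5088°, -40.5101°) → (-4509563.704, 11578528.029) m.
P3 (71.6113°, -40.7066°) → (-4531437.984, 11614601.046) m.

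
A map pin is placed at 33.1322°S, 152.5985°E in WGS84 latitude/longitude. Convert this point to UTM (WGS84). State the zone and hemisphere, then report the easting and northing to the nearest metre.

Longitude 152.5985° lies in the 6° band [150°, 156°), giving zone 56; latitude is south of the equator, so 56S.
Zone 56 central meridian λ₀ = 6×56 − 183 = 153°; Δλ = -0.4015°.
Transverse Mercator on WGS84 with k₀ = 0.9996 gives E = 462549.453 m, N = 6333985.475 m.

Zone 56S: E 462549 m, N 6333985 m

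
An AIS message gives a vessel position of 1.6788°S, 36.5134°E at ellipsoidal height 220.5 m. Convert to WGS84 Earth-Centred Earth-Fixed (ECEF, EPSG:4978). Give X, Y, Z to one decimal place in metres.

WGS84: a = 6378137 m, e² = 0.006694380; N(φ) = a/√(1−e²sin²φ) = 6378155.323 m.
X = (N+h)·cosφ·cosλ = 5124213.288 m; Y = (N+h)·cosφ·sinλ = 3793573.301 m; Z = (N(1−e²)+h)·sinφ = -185612.527 m.

X 5124213.3 m, Y 3793573.3 m, Z -185612.5 m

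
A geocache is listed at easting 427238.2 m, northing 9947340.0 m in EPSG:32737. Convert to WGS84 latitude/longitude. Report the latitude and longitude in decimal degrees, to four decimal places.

Zone 37S: λ₀ = 39°, k₀ = 0.9996, false easting 500000 m, false northing 10000000 m.
Meridian distance M = (N − FN)/k₀ = -52681.1 m.
Inverse transverse Mercator on WGS84 gives φ = -0.47640019°, λ = 38.34609991°.

lat -0.4764°, lon 38.3461°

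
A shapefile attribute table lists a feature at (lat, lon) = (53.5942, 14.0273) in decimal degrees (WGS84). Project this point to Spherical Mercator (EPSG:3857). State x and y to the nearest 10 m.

Web Mercator is spherical with R = a = 6378137 m.
x = R·λ = 6378137 × 0.244822570 = 1561511.893 m.
y = R·ln tan(π/4 + φ/2) = 6378137 × 1.112185921 = 7093674.176 m.

x 1561510 m, y 7093670 m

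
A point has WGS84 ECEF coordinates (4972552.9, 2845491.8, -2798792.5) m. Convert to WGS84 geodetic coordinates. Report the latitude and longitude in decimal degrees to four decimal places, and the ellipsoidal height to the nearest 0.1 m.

lat -26.1884°, lon 29.7799°, h 2232.8 m

λ = atan2(Y, X) = 29.77990019°; p = √(X²+Y²) = 5729145.3 m.
Bowring's method on WGS84 (a = 6378137 m, b = 6356752.314 m) gives φ = -26.18839953°, h = 2232.808 m.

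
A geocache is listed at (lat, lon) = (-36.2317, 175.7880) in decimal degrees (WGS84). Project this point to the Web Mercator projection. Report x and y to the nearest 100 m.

x 19568600 m, y -4332500 m

Web Mercator is spherical with R = a = 6378137 m.
x = R·λ = 6378137 × 3.068079385 = 19568630.648 m.
y = R·ln tan(π/4 + φ/2) = 6378137 × -0.679281419 = -4332549.949 m.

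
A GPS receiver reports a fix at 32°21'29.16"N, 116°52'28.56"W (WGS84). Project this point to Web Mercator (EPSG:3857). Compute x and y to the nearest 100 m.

Web Mercator is spherical with R = a = 6378137 m.
x = R·λ = 6378137 × -2.039846582 = -13010420.959 m.
y = R·ln tan(π/4 + φ/2) = 6378137 × 0.597417264 = 3810409.154 m.

x -13010400 m, y 3810400 m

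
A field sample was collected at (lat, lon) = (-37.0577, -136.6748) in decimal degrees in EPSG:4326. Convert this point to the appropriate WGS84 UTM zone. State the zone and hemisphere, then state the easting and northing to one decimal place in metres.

Zone 8S: E 351089.7 m, N 5897415.0 m

Longitude -136.6748° lies in the 6° band [-138°, -132°), giving zone 8; latitude is south of the equator, so 8S.
Zone 8 central meridian λ₀ = 6×8 − 183 = -135°; Δλ = -1.6748°.
Transverse Mercator on WGS84 with k₀ = 0.9996 gives E = 351089.699 m, N = 5897415.007 m.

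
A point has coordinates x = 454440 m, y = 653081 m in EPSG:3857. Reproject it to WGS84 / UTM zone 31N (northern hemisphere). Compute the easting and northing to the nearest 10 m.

E 619820 m, N 647460 m

Web Mercator inverse (R = 6378137 m) → φ = 5.85650165°, λ = 4.08230398°.
UTM 31N forward: E = 619815.941 m, N = 647457.469 m.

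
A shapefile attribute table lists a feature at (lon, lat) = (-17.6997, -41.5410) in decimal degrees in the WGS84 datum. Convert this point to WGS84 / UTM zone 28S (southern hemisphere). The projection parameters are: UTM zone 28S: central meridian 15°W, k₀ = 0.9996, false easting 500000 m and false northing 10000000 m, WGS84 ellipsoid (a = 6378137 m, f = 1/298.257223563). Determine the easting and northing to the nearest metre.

E 274808 m, N 5397664 m

Zone 28 central meridian λ₀ = 6×28 − 183 = -15°; Δλ = -2.6997°.
Transverse Mercator on WGS84 with k₀ = 0.9996 gives E = 274807.545 m, N = 5397664.290 m.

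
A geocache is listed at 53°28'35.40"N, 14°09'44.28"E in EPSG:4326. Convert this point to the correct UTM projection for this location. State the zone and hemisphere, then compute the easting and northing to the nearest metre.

Zone 33N: E 444403 m, N 5925606 m

Longitude 14.1623° lies in the 6° band [12°, 18°), giving zone 33; latitude is north of the equator, so 33N.
Zone 33 central meridian λ₀ = 6×33 − 183 = 15°; Δλ = -0.8377°.
Transverse Mercator on WGS84 with k₀ = 0.9996 gives E = 444403.110 m, N = 5925605.980 m.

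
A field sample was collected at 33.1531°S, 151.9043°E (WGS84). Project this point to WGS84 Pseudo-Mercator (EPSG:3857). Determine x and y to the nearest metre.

Web Mercator is spherical with R = a = 6378137 m.
x = R·λ = 6378137 × 2.651230183 = 16909909.325 m.
y = R·ln tan(π/4 + φ/2) = 6378137 × -0.613916431 = -3915643.104 m.

x 16909909 m, y -3915643 m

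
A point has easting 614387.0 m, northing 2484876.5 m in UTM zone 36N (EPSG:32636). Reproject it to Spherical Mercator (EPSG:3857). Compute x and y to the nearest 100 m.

Unproject from UTM 36N (λ₀ = 33°) → φ = 22.46639984°, λ = 34.11179994°.
Web Mercator (R = 6378137 m): x = 3797308.199 m, y = 2567615.010 m.

x 3797300 m, y 2567600 m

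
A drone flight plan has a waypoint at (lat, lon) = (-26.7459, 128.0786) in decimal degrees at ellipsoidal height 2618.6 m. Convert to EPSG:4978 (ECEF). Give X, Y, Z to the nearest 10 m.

WGS84: a = 6378137 m, e² = 0.006694380; N(φ) = a/√(1−e²sin²φ) = 6382465.205 m.
X = (N+h)·cosφ·cosλ = -3516632.176 m; Y = (N+h)·cosφ·sinλ = 4488378.734 m; Z = (N(1−e²)+h)·sinφ = -2854279.784 m.

X -3516630 m, Y 4488380 m, Z -2854280 m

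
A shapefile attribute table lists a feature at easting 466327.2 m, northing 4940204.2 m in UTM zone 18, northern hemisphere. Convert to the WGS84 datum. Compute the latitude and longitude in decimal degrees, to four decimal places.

lat 44.6144°, lon -75.4244°

Zone 18N: λ₀ = -75°, k₀ = 0.9996, false easting 500000 m.
Meridian distance M = (N − FN)/k₀ = 4942181.1 m.
Inverse transverse Mercator on WGS84 gives φ = 44.61440028°, λ = -75.42439989°.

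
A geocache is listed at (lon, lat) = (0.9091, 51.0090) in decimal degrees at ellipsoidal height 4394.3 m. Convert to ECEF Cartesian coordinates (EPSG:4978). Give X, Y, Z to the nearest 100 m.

X 4023500 m, Y 63800 m, Z 4937600 m

WGS84: a = 6378137 m, e² = 0.006694380; N(φ) = a/√(1−e²sin²φ) = 6391073.285 m.
X = (N+h)·cosφ·cosλ = 4023510.870 m; Y = (N+h)·cosφ·sinλ = 63845.553 m; Z = (N(1−e²)+h)·sinφ = 4937590.104 m.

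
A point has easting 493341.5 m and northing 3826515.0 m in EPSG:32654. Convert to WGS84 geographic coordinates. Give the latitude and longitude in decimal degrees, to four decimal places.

lat 34.5804°, lon 140.9274°

Zone 54N: λ₀ = 141°, k₀ = 0.9996, false easting 500000 m.
Meridian distance M = (N − FN)/k₀ = 3828046.2 m.
Inverse transverse Mercator on WGS84 gives φ = 34.58039980°, λ = 140.92740012°.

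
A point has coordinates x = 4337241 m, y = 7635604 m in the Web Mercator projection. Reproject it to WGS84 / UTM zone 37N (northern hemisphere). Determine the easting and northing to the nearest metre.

E 497660 m, N 6249020 m

Web Mercator inverse (R = 6378137 m) → φ = 56.38579985°, λ = 38.96209881°.
UTM 37N forward: E = 497659.788 m, N = 6249020.060 m.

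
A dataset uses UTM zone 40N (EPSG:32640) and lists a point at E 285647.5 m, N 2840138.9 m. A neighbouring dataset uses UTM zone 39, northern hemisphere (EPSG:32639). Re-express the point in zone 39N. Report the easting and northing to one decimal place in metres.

UTM 40N → geographic: φ = 25.66339984°, λ = 54.86449953°.
UTM 39N (λ₀ = 51°) forward: E = 888030.698 m, N = 2844081.404 m.

E 888030.7 m, N 2844081.4 m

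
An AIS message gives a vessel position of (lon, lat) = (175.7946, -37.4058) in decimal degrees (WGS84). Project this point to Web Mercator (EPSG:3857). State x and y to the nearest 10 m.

Web Mercator is spherical with R = a = 6378137 m.
x = R·λ = 6378137 × 3.068194577 = 19569365.356 m.
y = R·ln tan(π/4 + φ/2) = 6378137 × -0.704880129 = -4495822.031 m.

x 19569370 m, y -4495820 m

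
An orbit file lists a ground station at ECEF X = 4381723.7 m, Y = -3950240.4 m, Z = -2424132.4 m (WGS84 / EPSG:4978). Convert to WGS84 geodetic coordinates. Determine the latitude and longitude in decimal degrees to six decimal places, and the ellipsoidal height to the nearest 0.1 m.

lat -22.473600°, lon -42.035500°, h 3078.0 m

λ = atan2(Y, X) = -42.03550005°; p = √(X²+Y²) = 5899483.2 m.
Bowring's method on WGS84 (a = 6378137 m, b = 6356752.314 m) gives φ = -22.47360018°, h = 3077.976 m.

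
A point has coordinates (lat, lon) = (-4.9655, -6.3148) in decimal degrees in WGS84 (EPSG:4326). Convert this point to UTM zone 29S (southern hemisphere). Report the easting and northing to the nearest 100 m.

Zone 29 central meridian λ₀ = 6×29 − 183 = -9°; Δλ = +2.6852°.
Transverse Mercator on WGS84 with k₀ = 0.9996 gives E = 797789.735 m, N = 9450544.952 m.

E 797800 m, N 9450500 m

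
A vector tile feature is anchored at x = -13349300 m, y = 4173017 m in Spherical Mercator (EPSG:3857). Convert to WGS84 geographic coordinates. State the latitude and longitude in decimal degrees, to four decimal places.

lat 35.0672°, lon -119.9188°

R = 6378137 m. λ = x/R = -119.91880222°.
φ = 2·arctan(exp(y/R)) − 90° = 2·arctan(1.92374) − 90° = 35.06719919°.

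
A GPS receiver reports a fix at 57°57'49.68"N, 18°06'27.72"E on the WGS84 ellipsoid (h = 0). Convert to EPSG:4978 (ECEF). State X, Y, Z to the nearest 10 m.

X 3223520 m, Y 1054090 m, Z 5383600 m

WGS84: a = 6378137 m, e² = 0.006694380; N(φ) = a/√(1−e²sin²φ) = 6393534.224 m.
X = (N+h)·cosφ·cosλ = 3223515.327 m; Y = (N+h)·cosφ·sinλ = 1054086.725 m; Z = (N(1−e²)+h)·sinφ = 5383600.084 m.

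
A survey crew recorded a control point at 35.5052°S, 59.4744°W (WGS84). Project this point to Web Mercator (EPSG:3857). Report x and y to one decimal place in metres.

Web Mercator is spherical with R = a = 6378137 m.
x = R·λ = 6378137 × -1.038024101 = -6620659.923 m.
y = R·ln tan(π/4 + φ/2) = 6378137 × -0.663634148 = -4232749.516 m.

x -6620659.9 m, y -4232749.5 m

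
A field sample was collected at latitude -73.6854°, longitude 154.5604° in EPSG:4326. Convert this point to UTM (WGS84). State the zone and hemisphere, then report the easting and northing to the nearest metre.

Zone 56S: E 548922 m, N 1822420 m

Longitude 154.5604° lies in the 6° band [150°, 156°), giving zone 56; latitude is south of the equator, so 56S.
Zone 56 central meridian λ₀ = 6×56 − 183 = 153°; Δλ = +1.5604°.
Transverse Mercator on WGS84 with k₀ = 0.9996 gives E = 548921.578 m, N = 1822419.908 m.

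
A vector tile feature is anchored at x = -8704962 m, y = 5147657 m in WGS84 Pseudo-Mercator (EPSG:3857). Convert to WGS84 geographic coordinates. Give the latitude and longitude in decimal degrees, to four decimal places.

lat 41.9110°, lon -78.1980°

R = 6378137 m. λ = x/R = -78.19800412°.
φ = 2·arctan(exp(y/R)) − 90° = 2·arctan(2.24135) − 90° = 41.91100010°.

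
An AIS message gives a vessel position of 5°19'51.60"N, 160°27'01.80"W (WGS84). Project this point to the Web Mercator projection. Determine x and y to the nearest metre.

Web Mercator is spherical with R = a = 6378137 m.
x = R·λ = 6378137 × -2.800389511 = -17861267.958 m.
y = R·ln tan(π/4 + φ/2) = 6378137 × 0.093178041 = 594302.314 m.

x -17861268 m, y 594302 m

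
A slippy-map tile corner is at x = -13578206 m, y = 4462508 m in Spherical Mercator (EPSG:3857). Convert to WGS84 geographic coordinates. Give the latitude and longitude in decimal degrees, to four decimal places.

lat 37.1677°, lon -121.9751°

R = 6378137 m. λ = x/R = -121.97509981°.
φ = 2·arctan(exp(y/R)) − 90° = 2·arctan(2.01306) − 90° = 37.16770104°.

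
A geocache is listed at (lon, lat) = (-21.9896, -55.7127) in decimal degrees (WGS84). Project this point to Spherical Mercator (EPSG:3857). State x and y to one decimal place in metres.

Web Mercator is spherical with R = a = 6378137 m.
x = R·λ = 6378137 × -0.383790921 = -2447871.075 m.
y = R·ln tan(π/4 + φ/2) = 6378137 × -1.176116734 = -7501433.656 m.

x -2447871.1 m, y -7501433.7 m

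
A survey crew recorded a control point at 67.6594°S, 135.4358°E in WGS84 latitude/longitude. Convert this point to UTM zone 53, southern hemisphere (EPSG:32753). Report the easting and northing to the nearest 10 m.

E 518490 m, N 2495040 m

Zone 53 central meridian λ₀ = 6×53 − 183 = 135°; Δλ = +0.4358°.
Transverse Mercator on WGS84 with k₀ = 0.9996 gives E = 518485.880 m, N = 2495043.750 m.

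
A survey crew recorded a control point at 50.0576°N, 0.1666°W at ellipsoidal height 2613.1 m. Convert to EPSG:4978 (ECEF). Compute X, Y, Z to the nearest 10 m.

WGS84: a = 6378137 m, e² = 0.006694380; N(φ) = a/√(1−e²sin²φ) = 6390723.302 m.
X = (N+h)·cosφ·cosλ = 4104614.412 m; Y = (N+h)·cosφ·sinλ = -11935.097 m; Z = (N(1−e²)+h)·sinφ = 4868908.237 m.

X 4104610 m, Y -11940 m, Z 4868910 m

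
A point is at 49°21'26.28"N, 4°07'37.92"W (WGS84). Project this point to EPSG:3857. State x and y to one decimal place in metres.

x -459437.8 m, y 6335706.6 m

Web Mercator is spherical with R = a = 6378137 m.
x = R·λ = 6378137 × -0.072033229 = -459437.802 m.
y = R·ln tan(π/4 + φ/2) = 6378137 × 0.993347529 = 6335706.630 m.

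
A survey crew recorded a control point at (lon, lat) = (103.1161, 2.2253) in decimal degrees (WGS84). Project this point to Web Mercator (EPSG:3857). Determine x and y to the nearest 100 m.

x 11478800 m, y 247800 m

Web Mercator is spherical with R = a = 6378137 m.
x = R·λ = 6378137 × 1.799715457 = 11478831.745 m.
y = R·ln tan(π/4 + φ/2) = 6378137 × 0.038848580 = 247781.565 m.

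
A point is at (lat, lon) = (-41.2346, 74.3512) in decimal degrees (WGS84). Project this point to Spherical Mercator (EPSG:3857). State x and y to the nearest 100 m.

Web Mercator is spherical with R = a = 6378137 m.
x = R·λ = 6378137 × 1.297673243 = 8276737.724 m.
y = R·ln tan(π/4 + φ/2) = 6378137 × -0.791297982 = -5047006.937 m.

x 8276700 m, y -5047000 m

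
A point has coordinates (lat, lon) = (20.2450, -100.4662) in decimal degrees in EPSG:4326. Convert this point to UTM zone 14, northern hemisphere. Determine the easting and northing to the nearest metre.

E 346854 m, N 2239272 m

Zone 14 central meridian λ₀ = 6×14 − 183 = -99°; Δλ = -1.4662°.
Transverse Mercator on WGS84 with k₀ = 0.9996 gives E = 346853.703 m, N = 2239271.547 m.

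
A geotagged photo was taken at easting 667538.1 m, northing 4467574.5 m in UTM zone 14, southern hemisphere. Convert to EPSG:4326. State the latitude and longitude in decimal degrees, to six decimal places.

Zone 14S: λ₀ = -99°, k₀ = 0.9996, false easting 500000 m, false northing 10000000 m.
Meridian distance M = (N − FN)/k₀ = -5534639.4 m.
Inverse transverse Mercator on WGS84 gives φ = -49.92069987°, λ = -96.66599932°.

lat -49.920700°, lon -96.665999°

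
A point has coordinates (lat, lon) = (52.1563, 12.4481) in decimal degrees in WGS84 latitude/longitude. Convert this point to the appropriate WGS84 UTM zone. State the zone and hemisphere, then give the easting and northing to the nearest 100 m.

Zone 33N: E 325400 m, N 5781500 m

Longitude 12.4481° lies in the 6° band [12°, 18°), giving zone 33; latitude is north of the equator, so 33N.
Zone 33 central meridian λ₀ = 6×33 − 183 = 15°; Δλ = -2.5519°.
Transverse Mercator on WGS84 with k₀ = 0.9996 gives E = 325435.699 m, N = 5781493.350 m.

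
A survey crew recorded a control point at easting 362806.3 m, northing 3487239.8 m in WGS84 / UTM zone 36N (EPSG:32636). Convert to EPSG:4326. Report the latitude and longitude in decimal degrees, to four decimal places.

Zone 36N: λ₀ = 33°, k₀ = 0.9996, false easting 500000 m.
Meridian distance M = (N − FN)/k₀ = 3488635.3 m.
Inverse transverse Mercator on WGS84 gives φ = 31.51190002°, λ = 31.55520017°.

lat 31.5119°, lon 31.5552°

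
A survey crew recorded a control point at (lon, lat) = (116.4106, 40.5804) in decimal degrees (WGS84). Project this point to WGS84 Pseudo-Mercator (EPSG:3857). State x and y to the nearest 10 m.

x 12958770 m, y 4950650 m

Web Mercator is spherical with R = a = 6378137 m.
x = R·λ = 6378137 × 2.031748254 = 12958768.715 m.
y = R·ln tan(π/4 + φ/2) = 6378137 × 0.776190035 = 4950646.382 m.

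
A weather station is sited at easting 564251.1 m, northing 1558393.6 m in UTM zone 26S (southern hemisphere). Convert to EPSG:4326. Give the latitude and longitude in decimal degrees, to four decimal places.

lat -76.0459°, lon -24.6125°

Zone 26S: λ₀ = -27°, k₀ = 0.9996, false easting 500000 m, false northing 10000000 m.
Meridian distance M = (N − FN)/k₀ = -8444984.4 m.
Inverse transverse Mercator on WGS84 gives φ = -76.04589983°, λ = -24.61250024°.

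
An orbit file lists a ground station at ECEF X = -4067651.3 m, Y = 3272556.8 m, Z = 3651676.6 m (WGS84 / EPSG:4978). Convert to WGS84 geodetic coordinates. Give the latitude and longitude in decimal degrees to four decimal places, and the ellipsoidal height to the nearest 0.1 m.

λ = atan2(Y, X) = 141.18219945°; p = √(X²+Y²) = 5220671.9 m.
Bowring's method on WGS84 (a = 6378137 m, b = 6356752.314 m) gives φ = 35.15240026°, h = -47.378 m.

lat 35.1524°, lon 141.1822°, h -47.4 m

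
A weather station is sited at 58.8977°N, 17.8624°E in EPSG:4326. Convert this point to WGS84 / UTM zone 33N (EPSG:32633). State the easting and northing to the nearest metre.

Zone 33 central meridian λ₀ = 6×33 − 183 = 15°; Δλ = +2.8624°.
Transverse Mercator on WGS84 with k₀ = 0.9996 gives E = 664907.040 m, N = 6532189.155 m.

E 664907 m, N 6532189 m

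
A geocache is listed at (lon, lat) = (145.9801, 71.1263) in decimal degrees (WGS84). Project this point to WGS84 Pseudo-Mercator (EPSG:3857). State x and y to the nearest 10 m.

Web Mercator is spherical with R = a = 6378137 m.
x = R·λ = 6378137 × 2.547833387 = 16250430.398 m.
y = R·ln tan(π/4 + φ/2) = 6378137 × 1.794504570 = 11445595.992 m.

x 16250430 m, y 11445600 m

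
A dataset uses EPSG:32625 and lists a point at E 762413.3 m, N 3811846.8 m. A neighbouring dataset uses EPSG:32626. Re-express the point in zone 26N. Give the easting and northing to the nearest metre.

UTM 25N → geographic: φ = 34.41480011°, λ = -30.14490045°.
UTM 26N (λ₀ = -27°) forward: E = 210941.705 m, N = 3812636.029 m.

E 210942 m, N 3812636 m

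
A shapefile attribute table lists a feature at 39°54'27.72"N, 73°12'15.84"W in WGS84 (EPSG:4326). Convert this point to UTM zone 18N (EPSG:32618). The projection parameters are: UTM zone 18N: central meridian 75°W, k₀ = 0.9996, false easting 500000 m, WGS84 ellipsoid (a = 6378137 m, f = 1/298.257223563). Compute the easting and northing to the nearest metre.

E 653483 m, N 4419056 m

Zone 18 central meridian λ₀ = 6×18 − 183 = -75°; Δλ = +1.7956°.
Transverse Mercator on WGS84 with k₀ = 0.9996 gives E = 653482.542 m, N = 4419056.118 m.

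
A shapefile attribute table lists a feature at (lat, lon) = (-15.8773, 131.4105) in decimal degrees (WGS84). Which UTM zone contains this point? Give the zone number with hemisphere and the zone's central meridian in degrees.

UTM zone = ⌊(λ + 180)/6⌋ + 1; 131.4105° ∈ [126°, 132°) → zone 52.
Hemisphere: S (φ < 0).
Central meridian λ₀ = 6×52 − 183 = 129°.

Zone 52S, central meridian 129°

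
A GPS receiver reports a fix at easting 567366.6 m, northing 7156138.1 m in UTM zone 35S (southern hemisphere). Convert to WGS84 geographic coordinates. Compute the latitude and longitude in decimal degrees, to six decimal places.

Zone 35S: λ₀ = 27°, k₀ = 0.9996, false easting 500000 m, false northing 10000000 m.
Meridian distance M = (N − FN)/k₀ = -2844999.9 m.
Inverse transverse Mercator on WGS84 gives φ = -25.71110005°, λ = 27.67149958°.

lat -25.711100°, lon 27.671500°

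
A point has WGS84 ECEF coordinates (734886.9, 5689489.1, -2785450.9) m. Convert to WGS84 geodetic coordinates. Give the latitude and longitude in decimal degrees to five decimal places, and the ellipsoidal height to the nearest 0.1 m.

lat -26.05010°, lon 82.64010°, h 3190.9 m

λ = atan2(Y, X) = 82.64009975°; p = √(X²+Y²) = 5736753.9 m.
Bowring's method on WGS84 (a = 6378137 m, b = 6356752.314 m) gives φ = -26.05009972°, h = 3190.868 m.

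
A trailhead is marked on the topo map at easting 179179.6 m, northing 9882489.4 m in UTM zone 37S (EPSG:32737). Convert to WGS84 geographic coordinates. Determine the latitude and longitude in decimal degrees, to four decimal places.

lat -1.0618°, lon 36.1176°

Zone 37S: λ₀ = 39°, k₀ = 0.9996, false easting 500000 m, false northing 10000000 m.
Meridian distance M = (N − FN)/k₀ = -117557.6 m.
Inverse transverse Mercator on WGS84 gives φ = -1.06180023°, λ = 36.11760017°.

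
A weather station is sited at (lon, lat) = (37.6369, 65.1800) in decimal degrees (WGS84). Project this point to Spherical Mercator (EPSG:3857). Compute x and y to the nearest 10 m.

x 4189720 m, y 9655940 m

Web Mercator is spherical with R = a = 6378137 m.
x = R·λ = 6378137 × 0.656887825 = 4189720.543 m.
y = R·ln tan(π/4 + φ/2) = 6378137 × 1.513913045 = 9655944.807 m.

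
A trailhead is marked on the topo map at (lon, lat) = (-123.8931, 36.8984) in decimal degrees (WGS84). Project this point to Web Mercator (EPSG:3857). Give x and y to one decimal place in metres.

x -13791716.8 m, y 4424954.5 m

Web Mercator is spherical with R = a = 6378137 m.
x = R·λ = 6378137 × -2.162342516 = -13791716.805 m.
y = R·ln tan(π/4 + φ/2) = 6378137 × 0.693769122 = 4424954.503 m.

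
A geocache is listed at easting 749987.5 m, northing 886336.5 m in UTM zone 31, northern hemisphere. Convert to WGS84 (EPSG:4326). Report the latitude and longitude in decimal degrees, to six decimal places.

Zone 31N: λ₀ = 3°, k₀ = 0.9996, false easting 500000 m.
Meridian distance M = (N − FN)/k₀ = 886691.2 m.
Inverse transverse Mercator on WGS84 gives φ = 8.01220009°, λ = 5.26800001°.

lat 8.012200°, lon 5.268000°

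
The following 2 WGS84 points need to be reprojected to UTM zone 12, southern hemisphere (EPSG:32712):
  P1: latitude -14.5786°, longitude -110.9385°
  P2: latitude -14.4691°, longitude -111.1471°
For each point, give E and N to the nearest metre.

UTM zone 12S: λ₀ = -111°, k₀ = 0.9996.
P1 (-14.5786°, -110.9385°) → (506624.481, 8388280.968) m.
P2 (-14.4691°, -111.1471°) → (484147.294, 8400387.465) m.

P1: E 506624 m, N 8388281 m; P2: E 484147 m, N 8400387 m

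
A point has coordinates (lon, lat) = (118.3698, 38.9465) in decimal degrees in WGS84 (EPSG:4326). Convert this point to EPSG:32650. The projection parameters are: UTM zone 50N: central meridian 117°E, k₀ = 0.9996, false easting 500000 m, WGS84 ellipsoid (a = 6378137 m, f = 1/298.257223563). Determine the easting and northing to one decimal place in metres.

E 618705.1 m, N 4311731.7 m

Zone 50 central meridian λ₀ = 6×50 − 183 = 117°; Δλ = +1.3698°.
Transverse Mercator on WGS84 with k₀ = 0.9996 gives E = 618705.055 m, N = 4311731.710 m.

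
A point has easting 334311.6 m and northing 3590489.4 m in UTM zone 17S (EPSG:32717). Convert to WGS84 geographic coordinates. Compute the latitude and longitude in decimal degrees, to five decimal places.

lat -57.79690°, lon -83.78780°

Zone 17S: λ₀ = -81°, k₀ = 0.9996, false easting 500000 m, false northing 10000000 m.
Meridian distance M = (N − FN)/k₀ = -6412075.4 m.
Inverse transverse Mercator on WGS84 gives φ = -57.79689977°, λ = -83.78780005°.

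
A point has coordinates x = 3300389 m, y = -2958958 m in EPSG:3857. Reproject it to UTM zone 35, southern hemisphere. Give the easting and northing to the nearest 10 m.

Web Mercator inverse (R = 6378137 m) → φ = -25.67560183°, λ = 29.64789882°.
UTM 35S forward: E = 765778.604 m, N = 7157578.220 m.

E 765780 m, N 7157580 m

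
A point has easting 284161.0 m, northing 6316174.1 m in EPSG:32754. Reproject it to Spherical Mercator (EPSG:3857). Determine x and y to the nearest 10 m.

x 15438080 m, y -3931450 m

Unproject from UTM 54S (λ₀ = 141°) → φ = -33.27189987°, λ = 138.68260020°.
Web Mercator (R = 6378137 m): x = 15438076.436 m, y = -3931449.985 m.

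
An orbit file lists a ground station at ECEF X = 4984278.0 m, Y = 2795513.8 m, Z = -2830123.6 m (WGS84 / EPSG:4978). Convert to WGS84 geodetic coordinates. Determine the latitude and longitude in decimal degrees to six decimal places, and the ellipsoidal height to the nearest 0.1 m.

lat -26.499499°, lon 29.286600°, h 3201.2 m

λ = atan2(Y, X) = 29.28660021°; p = √(X²+Y²) = 5714711.2 m.
Bowring's method on WGS84 (a = 6378137 m, b = 6356752.314 m) gives φ = -26.49949942°, h = 3201.229 m.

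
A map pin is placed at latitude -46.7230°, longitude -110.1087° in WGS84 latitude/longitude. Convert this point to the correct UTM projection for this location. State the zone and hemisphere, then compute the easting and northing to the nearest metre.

Zone 12S: E 568111 m, N 4825231 m

Longitude -110.1087° lies in the 6° band [-114°, -108°), giving zone 12; latitude is south of the equator, so 12S.
Zone 12 central meridian λ₀ = 6×12 − 183 = -111°; Δλ = +0.8913°.
Transverse Mercator on WGS84 with k₀ = 0.9996 gives E = 568110.843 m, N = 4825231.434 m.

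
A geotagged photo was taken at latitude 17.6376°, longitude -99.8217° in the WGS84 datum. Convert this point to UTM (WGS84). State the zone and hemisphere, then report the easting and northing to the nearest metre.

Longitude -99.8217° lies in the 6° band [-102°, -96°), giving zone 14; latitude is north of the equator, so 14N.
Zone 14 central meridian λ₀ = 6×14 − 183 = -99°; Δλ = -0.8217°.
Transverse Mercator on WGS84 with k₀ = 0.9996 gives E = 412834.274 m, N = 1950281.151 m.

Zone 14N: E 412834 m, N 1950281 m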